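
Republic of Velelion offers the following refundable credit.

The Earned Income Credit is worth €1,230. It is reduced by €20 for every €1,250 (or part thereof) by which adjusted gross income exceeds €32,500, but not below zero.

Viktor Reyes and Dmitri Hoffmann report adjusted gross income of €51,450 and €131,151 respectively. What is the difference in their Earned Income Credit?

Viktor (€51,450): Earned Income Credit: income exceeds €32,500 by €18,950, which is 16 full-or-partial €1,250 increments; reduction = 16 × €20 = €320, leaving €910.
Dmitri (€131,151): Earned Income Credit: income exceeds €32,500 by €98,651 → 79 increments × €20 = €1,580 ≥ base, so the credit is €0.
Difference: |€910 − €0| = €910.

€910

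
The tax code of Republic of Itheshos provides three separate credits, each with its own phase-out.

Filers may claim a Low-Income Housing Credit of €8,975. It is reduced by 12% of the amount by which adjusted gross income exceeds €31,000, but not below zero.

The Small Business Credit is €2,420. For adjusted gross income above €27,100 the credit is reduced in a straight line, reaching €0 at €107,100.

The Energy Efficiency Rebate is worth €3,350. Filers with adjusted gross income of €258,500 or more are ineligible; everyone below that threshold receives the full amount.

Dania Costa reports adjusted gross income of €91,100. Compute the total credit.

Low-Income Housing Credit: 12% of the €60,100 excess over €31,000 is €7,212; credit = €8,975 − €7,212 = €1,763.
Small Business Credit: €91,100 is €64,000 into a €80,000 phase-out range, leaving 16,000/80,000 of the credit: €2,420 × 16,000/80,000 = €484.
Energy Efficiency Rebate: €91,100 is below the €258,500 cutoff, so the full €3,350 applies.
Total: €1,763 + €484 + €3,350 = €5,597.

€5,597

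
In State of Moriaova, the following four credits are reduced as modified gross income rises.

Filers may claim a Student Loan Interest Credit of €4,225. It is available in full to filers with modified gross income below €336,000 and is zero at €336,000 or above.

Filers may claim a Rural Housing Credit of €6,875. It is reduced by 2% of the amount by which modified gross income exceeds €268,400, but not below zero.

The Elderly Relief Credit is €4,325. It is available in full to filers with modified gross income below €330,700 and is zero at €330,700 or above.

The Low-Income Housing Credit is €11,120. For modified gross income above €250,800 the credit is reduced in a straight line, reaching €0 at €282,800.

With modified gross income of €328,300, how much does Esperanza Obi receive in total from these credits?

€14,227

Student Loan Interest Credit: €328,300 is below the €336,000 cutoff, so the full €4,225 applies.
Rural Housing Credit: 2% of the €59,900 excess over €268,400 is €1,198; credit = €6,875 − €1,198 = €5,677.
Elderly Relief Credit: €328,300 is below the €330,700 cutoff, so the full €4,325 applies.
Low-Income Housing Credit: €328,300 is at or above €282,800, so the credit is €0.
Total: €4,225 + €5,677 + €4,325 + €0 = €14,227.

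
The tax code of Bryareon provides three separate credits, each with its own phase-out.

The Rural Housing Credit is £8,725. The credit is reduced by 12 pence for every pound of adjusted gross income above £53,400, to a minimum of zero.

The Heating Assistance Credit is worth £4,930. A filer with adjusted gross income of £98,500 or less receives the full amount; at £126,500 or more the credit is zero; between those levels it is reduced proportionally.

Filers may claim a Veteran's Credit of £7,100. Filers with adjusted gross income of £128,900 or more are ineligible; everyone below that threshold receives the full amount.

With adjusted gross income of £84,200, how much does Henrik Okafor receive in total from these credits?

£17,059

Rural Housing Credit: 12% of the £30,800 excess over £53,400 is £3,696; credit = £8,725 − £3,696 = £5,029.
Heating Assistance Credit: £84,200 is at or below the £98,500 threshold, so the full £4,930 applies.
Veteran's Credit: £84,200 is below the £128,900 cutoff, so the full £7,100 applies.
Total: £5,029 + £4,930 + £7,100 = £17,059.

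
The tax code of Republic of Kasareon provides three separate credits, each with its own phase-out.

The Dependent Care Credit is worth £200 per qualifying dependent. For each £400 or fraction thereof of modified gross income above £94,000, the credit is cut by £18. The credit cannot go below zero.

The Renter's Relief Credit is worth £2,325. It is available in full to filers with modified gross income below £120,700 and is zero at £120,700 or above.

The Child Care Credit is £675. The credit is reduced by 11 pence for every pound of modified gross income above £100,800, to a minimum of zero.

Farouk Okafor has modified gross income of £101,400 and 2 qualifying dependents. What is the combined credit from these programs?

£2,992

Dependent Care Credit: base = 2 × £200 = £400. income exceeds £94,000 by £7,400, which is 19 full-or-partial £400 increments; reduction = 19 × £18 = £342, leaving £58.
Renter's Relief Credit: £101,400 is below the £120,700 cutoff, so the full £2,325 applies.
Child Care Credit: 11% of the £600 excess over £100,800 is £66; credit = £675 − £66 = £609.
Total: £58 + £2,325 + £609 = £2,992.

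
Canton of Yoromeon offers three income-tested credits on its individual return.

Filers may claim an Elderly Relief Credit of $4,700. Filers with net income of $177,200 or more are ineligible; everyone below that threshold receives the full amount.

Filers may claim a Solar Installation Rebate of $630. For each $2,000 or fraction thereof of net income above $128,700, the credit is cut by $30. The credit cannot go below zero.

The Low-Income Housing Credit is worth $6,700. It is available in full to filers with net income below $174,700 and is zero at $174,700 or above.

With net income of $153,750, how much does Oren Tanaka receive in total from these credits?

$11,640

Elderly Relief Credit: $153,750 is below the $177,200 cutoff, so the full $4,700 applies.
Solar Installation Rebate: income exceeds $128,700 by $25,050, which is 13 full-or-partial $2,000 increments; reduction = 13 × $30 = $390, leaving $240.
Low-Income Housing Credit: $153,750 is below the $174,700 cutoff, so the full $6,700 applies.
Total: $4,700 + $240 + $6,700 = $11,640.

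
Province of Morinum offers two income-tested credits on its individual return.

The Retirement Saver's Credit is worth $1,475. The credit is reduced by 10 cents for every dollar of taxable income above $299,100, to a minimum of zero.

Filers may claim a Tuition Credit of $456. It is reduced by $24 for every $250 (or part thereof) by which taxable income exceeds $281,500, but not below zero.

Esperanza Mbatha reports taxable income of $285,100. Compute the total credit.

$1,571

Retirement Saver's Credit: $285,100 is at or below the $299,100 threshold, so the full $1,475 applies.
Tuition Credit: income exceeds $281,500 by $3,600, which is 15 full-or-partial $250 increments; reduction = 15 × $24 = $360, leaving $96.
Total: $1,475 + $96 = $1,571.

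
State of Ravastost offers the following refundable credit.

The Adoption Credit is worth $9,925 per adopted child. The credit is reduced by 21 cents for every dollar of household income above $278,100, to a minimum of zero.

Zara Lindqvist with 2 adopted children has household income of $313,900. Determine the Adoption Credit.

$12,332

Adoption Credit: base = 2 × $9,925 = $19,850. 21% of the $35,800 excess over $278,100 is $7,518; credit = $19,850 − $7,518 = $12,332.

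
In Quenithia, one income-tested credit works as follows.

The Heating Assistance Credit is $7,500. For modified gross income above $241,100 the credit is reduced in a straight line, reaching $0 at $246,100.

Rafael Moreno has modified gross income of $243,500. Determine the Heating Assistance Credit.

Heating Assistance Credit: $243,500 is $2,400 into a $5,000 phase-out range, leaving 2,600/5,000 of the credit: $7,500 × 2,600/5,000 = $3,900.

$3,900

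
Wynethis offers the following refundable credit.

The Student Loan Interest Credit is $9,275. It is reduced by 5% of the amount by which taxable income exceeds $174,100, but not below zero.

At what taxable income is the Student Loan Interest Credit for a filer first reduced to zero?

$359,600

The credit falls by 5% of each dollar above $174,100, so it reaches zero when the excess is $9,275 / 5% = $185,500: income = $174,100 + $185,500 = $359,600.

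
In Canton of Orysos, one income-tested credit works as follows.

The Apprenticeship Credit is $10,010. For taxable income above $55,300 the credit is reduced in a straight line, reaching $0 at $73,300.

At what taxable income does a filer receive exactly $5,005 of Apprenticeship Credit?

$5,005 is 5,005/10,010 of the full $10,010, so 5,005/10,010 of the $18,000 range has been used: income = $55,300 + $18,000 × 5,005/10,010 = $64,300.

$64,300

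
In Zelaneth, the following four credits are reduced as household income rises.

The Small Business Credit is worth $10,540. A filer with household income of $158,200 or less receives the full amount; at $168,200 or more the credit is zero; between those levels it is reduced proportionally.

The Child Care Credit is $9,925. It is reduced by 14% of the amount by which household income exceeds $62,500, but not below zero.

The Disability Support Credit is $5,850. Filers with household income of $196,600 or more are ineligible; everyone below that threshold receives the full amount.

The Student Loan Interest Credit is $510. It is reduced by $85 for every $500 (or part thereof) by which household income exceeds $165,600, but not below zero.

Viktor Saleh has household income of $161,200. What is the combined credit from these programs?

$13,738

Small Business Credit: $161,200 is $3,000 into a $10,000 phase-out range, leaving 7,000/10,000 of the credit: $10,540 × 7,000/10,000 = $7,378.
Child Care Credit: 14% of the $98,700 excess over $62,500 is $13,818 ≥ base, so the credit is $0.
Disability Support Credit: $161,200 is below the $196,600 cutoff, so the full $5,850 applies.
Student Loan Interest Credit: $161,200 is at or below the $165,600 threshold, so the full $510 applies.
Total: $7,378 + $0 + $5,850 + $510 = $13,738.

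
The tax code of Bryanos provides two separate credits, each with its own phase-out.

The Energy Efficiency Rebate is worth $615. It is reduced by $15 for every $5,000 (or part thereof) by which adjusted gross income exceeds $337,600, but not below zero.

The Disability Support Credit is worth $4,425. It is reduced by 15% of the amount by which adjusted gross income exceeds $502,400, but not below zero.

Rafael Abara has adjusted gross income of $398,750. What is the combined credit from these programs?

$4,845

Energy Efficiency Rebate: income exceeds $337,600 by $61,150, which is 13 full-or-partial $5,000 increments; reduction = 13 × $15 = $195, leaving $420.
Disability Support Credit: $398,750 is at or below the $502,400 threshold, so the full $4,425 applies.
Total: $420 + $4,425 = $4,845.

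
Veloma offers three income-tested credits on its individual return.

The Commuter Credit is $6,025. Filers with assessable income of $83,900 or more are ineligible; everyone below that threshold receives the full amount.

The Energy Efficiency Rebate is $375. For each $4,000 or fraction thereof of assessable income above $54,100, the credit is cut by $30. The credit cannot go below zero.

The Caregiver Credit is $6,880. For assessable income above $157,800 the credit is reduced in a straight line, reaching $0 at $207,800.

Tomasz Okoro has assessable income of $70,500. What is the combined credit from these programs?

Commuter Credit: $70,500 is below the $83,900 cutoff, so the full $6,025 applies.
Energy Efficiency Rebate: income exceeds $54,100 by $16,400, which is 5 full-or-partial $4,000 increments; reduction = 5 × $30 = $150, leaving $225.
Caregiver Credit: $70,500 is at or below the $157,800 threshold, so the full $6,880 applies.
Total: $6,025 + $225 + $6,880 = $13,130.

$13,130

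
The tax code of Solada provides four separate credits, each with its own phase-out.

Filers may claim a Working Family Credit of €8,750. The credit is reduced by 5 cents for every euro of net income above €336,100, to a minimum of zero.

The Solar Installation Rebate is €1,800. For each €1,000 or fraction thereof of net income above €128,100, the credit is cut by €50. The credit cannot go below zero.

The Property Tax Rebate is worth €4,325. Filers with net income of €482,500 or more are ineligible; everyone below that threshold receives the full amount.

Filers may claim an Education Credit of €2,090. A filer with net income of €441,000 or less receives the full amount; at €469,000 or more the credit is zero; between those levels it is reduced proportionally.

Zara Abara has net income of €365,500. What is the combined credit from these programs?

Working Family Credit: 5% of the €29,400 excess over €336,100 is €1,470; credit = €8,750 − €1,470 = €7,280.
Solar Installation Rebate: income exceeds €128,100 by €237,400 → 238 increments × €50 = €11,900 ≥ base, so the credit is €0.
Property Tax Rebate: €365,500 is below the €482,500 cutoff, so the full €4,325 applies.
Education Credit: €365,500 is at or below the €441,000 threshold, so the full €2,090 applies.
Total: €7,280 + €0 + €4,325 + €2,090 = €13,695.

€13,695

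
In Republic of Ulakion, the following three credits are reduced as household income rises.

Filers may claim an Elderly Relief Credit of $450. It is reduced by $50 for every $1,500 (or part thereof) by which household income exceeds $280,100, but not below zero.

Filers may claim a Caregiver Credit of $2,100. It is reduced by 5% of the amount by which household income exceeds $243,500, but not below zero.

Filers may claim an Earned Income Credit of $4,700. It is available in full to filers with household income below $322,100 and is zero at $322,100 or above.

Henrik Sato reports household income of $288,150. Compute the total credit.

$4,850

Elderly Relief Credit: income exceeds $280,100 by $8,050, which is 6 full-or-partial $1,500 increments; reduction = 6 × $50 = $300, leaving $150.
Caregiver Credit: 5% of the $44,650 excess over $243,500 is $2,232.50 ≥ base, so the credit is $0.
Earned Income Credit: $288,150 is below the $322,100 cutoff, so the full $4,700 applies.
Total: $150 + $0 + $4,700 = $4,850.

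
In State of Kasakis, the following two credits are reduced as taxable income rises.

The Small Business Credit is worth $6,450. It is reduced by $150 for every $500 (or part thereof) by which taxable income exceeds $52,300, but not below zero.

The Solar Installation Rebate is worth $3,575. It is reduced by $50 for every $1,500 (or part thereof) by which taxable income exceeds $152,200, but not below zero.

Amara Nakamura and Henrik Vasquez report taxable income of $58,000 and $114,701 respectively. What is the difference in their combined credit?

Amara ($58,000): Small Business Credit: income exceeds $52,300 by $5,700, which is 12 full-or-partial $500 increments; reduction = 12 × $150 = $1,800, leaving $4,650. Solar Installation Rebate: $58,000 is at or below the $152,200 threshold, so the full $3,575 applies. total $4,650 + $3,575 = $8,225
Henrik ($114,701): Small Business Credit: income exceeds $52,300 by $62,401 → 125 increments × $150 = $18,750 ≥ base, so the credit is $0. Solar Installation Rebate: $114,701 is at or below the $152,200 threshold, so the full $3,575 applies. total $0 + $3,575 = $3,575
Difference: |$8,225 − $3,575| = $4,650.

$4,650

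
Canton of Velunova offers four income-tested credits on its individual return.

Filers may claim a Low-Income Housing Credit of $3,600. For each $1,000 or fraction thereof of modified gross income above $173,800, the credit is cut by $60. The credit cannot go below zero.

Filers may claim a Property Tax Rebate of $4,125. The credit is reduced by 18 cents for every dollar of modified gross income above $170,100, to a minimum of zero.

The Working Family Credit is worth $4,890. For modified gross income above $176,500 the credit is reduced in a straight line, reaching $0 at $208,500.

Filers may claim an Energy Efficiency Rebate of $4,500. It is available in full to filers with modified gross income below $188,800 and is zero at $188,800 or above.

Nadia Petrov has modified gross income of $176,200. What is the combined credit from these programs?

Low-Income Housing Credit: income exceeds $173,800 by $2,400, which is 3 full-or-partial $1,000 increments; reduction = 3 × $60 = $180, leaving $3,420.
Property Tax Rebate: 18% of the $6,100 excess over $170,100 is $1,098; credit = $4,125 − $1,098 = $3,027.
Working Family Credit: $176,200 is at or below the $176,500 threshold, so the full $4,890 applies.
Energy Efficiency Rebate: $176,200 is below the $188,800 cutoff, so the full $4,500 applies.
Total: $3,420 + $3,027 + $4,890 + $4,500 = $15,837.

$15,837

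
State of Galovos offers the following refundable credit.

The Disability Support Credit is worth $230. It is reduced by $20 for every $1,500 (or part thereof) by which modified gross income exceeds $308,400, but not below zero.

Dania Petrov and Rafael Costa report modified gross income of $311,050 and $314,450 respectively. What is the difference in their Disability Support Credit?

Dania ($311,050): Disability Support Credit: income exceeds $308,400 by $2,650, which is 2 full-or-partial $1,500 increments; reduction = 2 × $20 = $40, leaving $190.
Rafael ($314,450): Disability Support Credit: income exceeds $308,400 by $6,050, which is 5 full-or-partial $1,500 increments; reduction = 5 × $20 = $100, leaving $130.
Difference: |$190 − $130| = $60.

$60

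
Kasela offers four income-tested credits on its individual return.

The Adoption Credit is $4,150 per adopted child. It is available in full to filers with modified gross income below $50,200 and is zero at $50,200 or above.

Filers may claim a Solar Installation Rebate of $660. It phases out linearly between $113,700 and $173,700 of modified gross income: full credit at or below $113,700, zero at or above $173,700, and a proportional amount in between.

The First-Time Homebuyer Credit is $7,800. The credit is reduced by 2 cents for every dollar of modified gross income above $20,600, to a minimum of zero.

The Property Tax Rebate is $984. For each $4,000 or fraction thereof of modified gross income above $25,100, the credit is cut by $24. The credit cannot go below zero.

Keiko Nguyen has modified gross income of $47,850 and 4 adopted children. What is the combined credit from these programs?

$25,355

Adoption Credit: base = 4 × $4,150 = $16,600. $47,850 is below the $50,200 cutoff, so the full $16,600 applies.
Solar Installation Rebate: $47,850 is at or below the $113,700 threshold, so the full $660 applies.
First-Time Homebuyer Credit: 2% of the $27,250 excess over $20,600 is $545; credit = $7,800 − $545 = $7,255.
Property Tax Rebate: income exceeds $25,100 by $22,750, which is 6 full-or-partial $4,000 increments; reduction = 6 × $24 = $144, leaving $840.
Total: $16,600 + $660 + $7,255 + $840 = $25,355.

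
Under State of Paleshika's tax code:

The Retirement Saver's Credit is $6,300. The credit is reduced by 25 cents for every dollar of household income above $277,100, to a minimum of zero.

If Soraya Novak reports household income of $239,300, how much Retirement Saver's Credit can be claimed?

$6,300

Retirement Saver's Credit: $239,300 is at or below the $277,100 threshold, so the full $6,300 applies.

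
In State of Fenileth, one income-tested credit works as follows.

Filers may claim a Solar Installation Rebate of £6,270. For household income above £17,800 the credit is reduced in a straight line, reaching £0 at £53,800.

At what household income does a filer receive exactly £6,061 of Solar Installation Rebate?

£6,061 is 6,061/6,270 of the full £6,270, so 209/6,270 of the £36,000 range has been used: income = £17,800 + £36,000 × 209/6,270 = £19,000.

£19,000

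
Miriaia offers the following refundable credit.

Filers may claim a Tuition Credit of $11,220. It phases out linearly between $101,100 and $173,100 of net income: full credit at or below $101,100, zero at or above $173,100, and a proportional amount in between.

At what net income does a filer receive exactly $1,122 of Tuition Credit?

$1,122 is 1,122/11,220 of the full $11,220, so 10,098/11,220 of the $72,000 range has been used: income = $101,100 + $72,000 × 10,098/11,220 = $165,900.

$165,900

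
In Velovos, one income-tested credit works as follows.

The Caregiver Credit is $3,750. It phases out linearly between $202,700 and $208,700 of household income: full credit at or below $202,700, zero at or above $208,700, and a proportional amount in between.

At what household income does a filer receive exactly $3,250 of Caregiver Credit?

$203,500

$3,250 is 3,250/3,750 of the full $3,750, so 500/3,750 of the $6,000 range has been used: income = $202,700 + $6,000 × 500/3,750 = $203,500.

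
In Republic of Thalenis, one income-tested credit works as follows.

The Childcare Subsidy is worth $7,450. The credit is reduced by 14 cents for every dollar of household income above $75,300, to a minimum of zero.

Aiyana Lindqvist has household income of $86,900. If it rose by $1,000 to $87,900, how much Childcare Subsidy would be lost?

$140

At $86,900 — 14% of the $11,600 excess over $75,300 is $1,624; credit = $7,450 − $1,624 = $5,826.
At $87,900 — 14% of the $12,600 excess over $75,300 is $1,764; credit = $7,450 − $1,764 = $5,686.
Lost: $5,826 − $5,686 = $140.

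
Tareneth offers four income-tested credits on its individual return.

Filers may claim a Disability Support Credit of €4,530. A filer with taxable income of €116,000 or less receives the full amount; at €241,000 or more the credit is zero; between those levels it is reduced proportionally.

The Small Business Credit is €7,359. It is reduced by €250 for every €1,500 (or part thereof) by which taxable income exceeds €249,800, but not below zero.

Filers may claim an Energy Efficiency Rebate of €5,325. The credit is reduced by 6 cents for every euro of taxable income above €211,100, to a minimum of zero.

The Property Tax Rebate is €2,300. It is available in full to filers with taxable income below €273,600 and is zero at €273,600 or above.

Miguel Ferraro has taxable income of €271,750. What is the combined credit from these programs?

Disability Support Credit: €271,750 is at or above €241,000, so the credit is €0.
Small Business Credit: income exceeds €249,800 by €21,950, which is 15 full-or-partial €1,500 increments; reduction = 15 × €250 = €3,750, leaving €3,609.
Energy Efficiency Rebate: 6% of the €60,650 excess over €211,100 is €3,639; credit = €5,325 − €3,639 = €1,686.
Property Tax Rebate: €271,750 is below the €273,600 cutoff, so the full €2,300 applies.
Total: €0 + €3,609 + €1,686 + €2,300 = €7,595.

€7,595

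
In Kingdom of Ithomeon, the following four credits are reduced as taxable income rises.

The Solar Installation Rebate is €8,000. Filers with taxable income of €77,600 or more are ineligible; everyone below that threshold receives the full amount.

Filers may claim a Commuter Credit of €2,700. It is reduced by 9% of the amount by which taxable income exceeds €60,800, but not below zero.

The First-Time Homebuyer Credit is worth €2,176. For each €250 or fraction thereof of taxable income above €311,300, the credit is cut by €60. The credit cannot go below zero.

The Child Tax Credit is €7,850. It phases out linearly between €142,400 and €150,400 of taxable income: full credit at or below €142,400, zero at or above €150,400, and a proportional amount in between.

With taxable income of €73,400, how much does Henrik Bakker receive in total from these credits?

Solar Installation Rebate: €73,400 is below the €77,600 cutoff, so the full €8,000 applies.
Commuter Credit: 9% of the €12,600 excess over €60,800 is €1,134; credit = €2,700 − €1,134 = €1,566.
First-Time Homebuyer Credit: €73,400 is at or below the €311,300 threshold, so the full €2,176 applies.
Child Tax Credit: €73,400 is at or below the €142,400 threshold, so the full €7,850 applies.
Total: €8,000 + €1,566 + €2,176 + €7,850 = €19,592.

€19,592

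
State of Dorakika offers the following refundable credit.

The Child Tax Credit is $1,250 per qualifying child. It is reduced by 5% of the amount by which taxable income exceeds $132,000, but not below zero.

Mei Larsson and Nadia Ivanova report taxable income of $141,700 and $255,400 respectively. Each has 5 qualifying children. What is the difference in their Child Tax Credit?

Mei ($141,700): Child Tax Credit: base = 5 × $1,250 = $6,250. 5% of the $9,700 excess over $132,000 is $485; credit = $6,250 − $485 = $5,765.
Nadia ($255,400): Child Tax Credit: base = 5 × $1,250 = $6,250. 5% of the $123,400 excess over $132,000 is $6,170; credit = $6,250 − $6,170 = $80.
Difference: |$5,765 − $80| = $5,685.

$5,685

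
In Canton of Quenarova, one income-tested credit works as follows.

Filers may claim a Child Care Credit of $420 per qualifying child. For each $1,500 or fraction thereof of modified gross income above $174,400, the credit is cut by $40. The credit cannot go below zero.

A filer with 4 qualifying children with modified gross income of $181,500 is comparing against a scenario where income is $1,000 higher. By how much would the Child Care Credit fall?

$40

At $181,500 — base = 4 × $420 = $1,680. income exceeds $174,400 by $7,100, which is 5 full-or-partial $1,500 increments; reduction = 5 × $40 = $200, leaving $1,480.
At $182,500 — base = 4 × $420 = $1,680. income exceeds $174,400 by $8,100, which is 6 full-or-partial $1,500 increments; reduction = 6 × $40 = $240, leaving $1,440.
Lost: $1,480 − $1,440 = $40.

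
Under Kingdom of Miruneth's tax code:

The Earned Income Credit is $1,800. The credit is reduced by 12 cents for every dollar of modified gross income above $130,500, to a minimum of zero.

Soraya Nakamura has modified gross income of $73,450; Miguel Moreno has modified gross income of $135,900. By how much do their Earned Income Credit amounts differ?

Soraya ($73,450): Earned Income Credit: $73,450 is at or below the $130,500 threshold, so the full $1,800 applies.
Miguel ($135,900): Earned Income Credit: 12% of the $5,400 excess over $130,500 is $648; credit = $1,800 − $648 = $1,152.
Difference: |$1,800 − $1,152| = $648.

$648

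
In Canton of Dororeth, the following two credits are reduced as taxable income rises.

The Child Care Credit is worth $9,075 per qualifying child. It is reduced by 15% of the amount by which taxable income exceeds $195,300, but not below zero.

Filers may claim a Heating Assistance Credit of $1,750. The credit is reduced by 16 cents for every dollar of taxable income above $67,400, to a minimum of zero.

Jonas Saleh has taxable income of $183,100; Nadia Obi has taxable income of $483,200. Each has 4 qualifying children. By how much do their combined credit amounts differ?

Jonas ($183,100): Child Care Credit: base = 4 × $9,075 = $36,300. $183,100 is at or below the $195,300 threshold, so the full $36,300 applies. Heating Assistance Credit: 16% of the $115,700 excess over $67,400 is $18,512 ≥ base, so the credit is $0. total $36,300 + $0 = $36,300
Nadia ($483,200): Child Care Credit: base = 4 × $9,075 = $36,300. 15% of the $287,900 excess over $195,300 is $43,185 ≥ base, so the credit is $0. Heating Assistance Credit: 16% of the $415,800 excess over $67,400 is $66,528 ≥ base, so the credit is $0. total $0 + $0 = $0
Difference: |$36,300 − $0| = $36,300.

$36,300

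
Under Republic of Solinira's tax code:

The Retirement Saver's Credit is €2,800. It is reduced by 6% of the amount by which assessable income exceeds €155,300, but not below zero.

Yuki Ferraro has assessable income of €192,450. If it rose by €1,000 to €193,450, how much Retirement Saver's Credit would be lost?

€60

At €192,450 — 6% of the €37,150 excess over €155,300 is €2,229; credit = €2,800 − €2,229 = €571.
At €193,450 — 6% of the €38,150 excess over €155,300 is €2,289; credit = €2,800 − €2,289 = €511.
Lost: €571 − €511 = €60.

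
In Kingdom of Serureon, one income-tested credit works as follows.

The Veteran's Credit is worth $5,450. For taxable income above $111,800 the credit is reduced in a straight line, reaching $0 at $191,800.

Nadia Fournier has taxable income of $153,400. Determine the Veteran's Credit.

$2,616

Veteran's Credit: $153,400 is $41,600 into a $80,000 phase-out range, leaving 38,400/80,000 of the credit: $5,450 × 38,400/80,000 = $2,616.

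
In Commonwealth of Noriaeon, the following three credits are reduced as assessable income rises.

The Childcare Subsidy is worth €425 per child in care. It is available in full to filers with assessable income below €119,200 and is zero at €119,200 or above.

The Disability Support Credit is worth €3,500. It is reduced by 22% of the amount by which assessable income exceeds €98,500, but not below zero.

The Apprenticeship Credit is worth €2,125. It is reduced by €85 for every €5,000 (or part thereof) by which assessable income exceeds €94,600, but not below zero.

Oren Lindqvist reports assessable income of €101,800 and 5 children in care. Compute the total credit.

€6,854

Childcare Subsidy: base = 5 × €425 = €2,125. €101,800 is below the €119,200 cutoff, so the full €2,125 applies.
Disability Support Credit: 22% of the €3,300 excess over €98,500 is €726; credit = €3,500 − €726 = €2,774.
Apprenticeship Credit: income exceeds €94,600 by €7,200, which is 2 full-or-partial €5,000 increments; reduction = 2 × €85 = €170, leaving €1,955.
Total: €2,125 + €2,774 + €1,955 = €6,854.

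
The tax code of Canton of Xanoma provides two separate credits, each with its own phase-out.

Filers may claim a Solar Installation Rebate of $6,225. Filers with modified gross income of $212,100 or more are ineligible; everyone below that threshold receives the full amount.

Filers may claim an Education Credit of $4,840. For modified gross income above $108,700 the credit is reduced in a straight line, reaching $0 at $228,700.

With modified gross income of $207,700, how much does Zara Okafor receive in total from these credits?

$7,072

Solar Installation Rebate: $207,700 is below the $212,100 cutoff, so the full $6,225 applies.
Education Credit: $207,700 is $99,000 into a $120,000 phase-out range, leaving 21,000/120,000 of the credit: $4,840 × 21,000/120,000 = $847.
Total: $6,225 + $847 = $7,072.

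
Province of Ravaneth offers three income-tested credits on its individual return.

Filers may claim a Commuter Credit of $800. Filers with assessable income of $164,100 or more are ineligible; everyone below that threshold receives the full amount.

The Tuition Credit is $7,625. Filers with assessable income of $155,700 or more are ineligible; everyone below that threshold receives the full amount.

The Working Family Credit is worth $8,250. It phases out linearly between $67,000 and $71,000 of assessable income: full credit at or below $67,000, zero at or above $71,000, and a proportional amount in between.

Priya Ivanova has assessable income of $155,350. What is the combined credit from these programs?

$8,425

Commuter Credit: $155,350 is below the $164,100 cutoff, so the full $800 applies.
Tuition Credit: $155,350 is below the $155,700 cutoff, so the full $7,625 applies.
Working Family Credit: $155,350 is at or above $71,000, so the credit is $0.
Total: $800 + $7,625 + $0 = $8,425.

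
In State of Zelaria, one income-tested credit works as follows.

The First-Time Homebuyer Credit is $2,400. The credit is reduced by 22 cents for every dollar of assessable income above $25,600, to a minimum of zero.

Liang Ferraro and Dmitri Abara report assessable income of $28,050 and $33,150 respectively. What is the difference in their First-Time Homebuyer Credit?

Liang ($28,050): First-Time Homebuyer Credit: 22% of the $2,450 excess over $25,600 is $539; credit = $2,400 − $539 = $1,861.
Dmitri ($33,150): First-Time Homebuyer Credit: 22% of the $7,550 excess over $25,600 is $1,661; credit = $2,400 − $1,661 = $739.
Difference: |$1,861 − $739| = $1,122.

$1,122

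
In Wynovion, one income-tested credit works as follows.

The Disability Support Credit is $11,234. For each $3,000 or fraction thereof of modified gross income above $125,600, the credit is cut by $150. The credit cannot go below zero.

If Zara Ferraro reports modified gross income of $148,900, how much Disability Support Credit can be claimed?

$10,034

Disability Support Credit: income exceeds $125,600 by $23,300, which is 8 full-or-partial $3,000 increments; reduction = 8 × $150 = $1,200, leaving $10,034.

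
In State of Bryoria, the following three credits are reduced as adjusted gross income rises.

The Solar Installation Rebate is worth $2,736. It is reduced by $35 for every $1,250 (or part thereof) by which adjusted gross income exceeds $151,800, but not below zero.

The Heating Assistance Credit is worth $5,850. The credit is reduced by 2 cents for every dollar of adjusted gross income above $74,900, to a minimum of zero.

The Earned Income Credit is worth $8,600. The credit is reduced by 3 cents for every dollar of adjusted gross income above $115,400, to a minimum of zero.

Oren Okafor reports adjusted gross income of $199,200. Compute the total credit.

$10,856

Solar Installation Rebate: income exceeds $151,800 by $47,400, which is 38 full-or-partial $1,250 increments; reduction = 38 × $35 = $1,330, leaving $1,406.
Heating Assistance Credit: 2% of the $124,300 excess over $74,900 is $2,486; credit = $5,850 − $2,486 = $3,364.
Earned Income Credit: 3% of the $83,800 excess over $115,400 is $2,514; credit = $8,600 − $2,514 = $6,086.
Total: $1,406 + $3,364 + $6,086 = $10,856.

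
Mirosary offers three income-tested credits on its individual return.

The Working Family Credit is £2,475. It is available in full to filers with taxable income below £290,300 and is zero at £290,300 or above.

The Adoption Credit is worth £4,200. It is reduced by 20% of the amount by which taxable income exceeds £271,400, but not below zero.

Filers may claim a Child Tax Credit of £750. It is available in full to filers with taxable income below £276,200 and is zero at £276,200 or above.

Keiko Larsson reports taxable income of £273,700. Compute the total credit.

£6,965

Working Family Credit: £273,700 is below the £290,300 cutoff, so the full £2,475 applies.
Adoption Credit: 20% of the £2,300 excess over £271,400 is £460; credit = £4,200 − £460 = £3,740.
Child Tax Credit: £273,700 is below the £276,200 cutoff, so the full £750 applies.
Total: £2,475 + £3,740 + £750 = £6,965.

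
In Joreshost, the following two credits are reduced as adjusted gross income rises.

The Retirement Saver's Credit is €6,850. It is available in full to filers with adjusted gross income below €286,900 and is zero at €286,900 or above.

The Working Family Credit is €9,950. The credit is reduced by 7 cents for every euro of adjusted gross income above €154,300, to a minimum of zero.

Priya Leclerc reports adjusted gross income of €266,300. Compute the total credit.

Retirement Saver's Credit: €266,300 is below the €286,900 cutoff, so the full €6,850 applies.
Working Family Credit: 7% of the €112,000 excess over €154,300 is €7,840; credit = €9,950 − €7,840 = €2,110.
Total: €6,850 + €2,110 = €8,960.

€8,960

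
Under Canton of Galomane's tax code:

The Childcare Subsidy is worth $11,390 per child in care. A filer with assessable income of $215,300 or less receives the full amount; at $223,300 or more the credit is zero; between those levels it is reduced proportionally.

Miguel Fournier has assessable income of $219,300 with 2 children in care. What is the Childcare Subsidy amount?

$11,390

Childcare Subsidy: base = 2 × $11,390 = $22,780. $219,300 is $4,000 into a $8,000 phase-out range, leaving 4,000/8,000 of the credit: $22,780 × 4,000/8,000 = $11,390.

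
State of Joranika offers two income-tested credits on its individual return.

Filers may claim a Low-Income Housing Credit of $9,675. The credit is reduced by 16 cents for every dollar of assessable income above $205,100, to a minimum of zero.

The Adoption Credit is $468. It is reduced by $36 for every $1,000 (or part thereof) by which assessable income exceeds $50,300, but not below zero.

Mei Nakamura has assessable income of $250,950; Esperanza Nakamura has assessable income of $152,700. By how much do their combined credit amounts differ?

Mei ($250,950): Low-Income Housing Credit: 16% of the $45,850 excess over $205,100 is $7,336; credit = $9,675 − $7,336 = $2,339. Adoption Credit: income exceeds $50,300 by $200,650 → 201 increments × $36 = $7,236 ≥ base, so the credit is $0. total $2,339 + $0 = $2,339
Esperanza ($152,700): Low-Income Housing Credit: $152,700 is at or below the $205,100 threshold, so the full $9,675 applies. Adoption Credit: income exceeds $50,300 by $102,400 → 103 increments × $36 = $3,708 ≥ base, so the credit is $0. total $9,675 + $0 = $9,675
Difference: |$2,339 − $9,675| = $7,336.

$7,336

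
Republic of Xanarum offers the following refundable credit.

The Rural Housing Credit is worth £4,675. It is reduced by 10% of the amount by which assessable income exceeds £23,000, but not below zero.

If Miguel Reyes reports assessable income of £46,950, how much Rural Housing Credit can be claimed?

Rural Housing Credit: 10% of the £23,950 excess over £23,000 is £2,395; credit = £4,675 − £2,395 = £2,280.

£2,280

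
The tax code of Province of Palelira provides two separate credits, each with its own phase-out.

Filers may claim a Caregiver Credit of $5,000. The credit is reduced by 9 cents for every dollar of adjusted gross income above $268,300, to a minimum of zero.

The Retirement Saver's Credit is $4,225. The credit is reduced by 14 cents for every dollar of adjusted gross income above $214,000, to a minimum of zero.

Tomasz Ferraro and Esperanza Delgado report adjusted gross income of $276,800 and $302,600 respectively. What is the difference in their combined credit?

$2,322

Tomasz ($276,800): Caregiver Credit: 9% of the $8,500 excess over $268,300 is $765; credit = $5,000 − $765 = $4,235. Retirement Saver's Credit: 14% of the $62,800 excess over $214,000 is $8,792 ≥ base, so the credit is $0. total $4,235 + $0 = $4,235
Esperanza ($302,600): Caregiver Credit: 9% of the $34,300 excess over $268,300 is $3,087; credit = $5,000 − $3,087 = $1,913. Retirement Saver's Credit: 14% of the $88,600 excess over $214,000 is $12,404 ≥ base, so the credit is $0. total $1,913 + $0 = $1,913
Difference: |$4,235 − $1,913| = $2,322.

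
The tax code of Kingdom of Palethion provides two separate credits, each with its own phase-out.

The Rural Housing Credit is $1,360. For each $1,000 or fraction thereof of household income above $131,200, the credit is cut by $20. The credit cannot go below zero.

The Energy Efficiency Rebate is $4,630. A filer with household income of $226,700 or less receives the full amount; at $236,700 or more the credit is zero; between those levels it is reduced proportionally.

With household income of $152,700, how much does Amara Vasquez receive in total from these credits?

$5,550

Rural Housing Credit: income exceeds $131,200 by $21,500, which is 22 full-or-partial $1,000 increments; reduction = 22 × $20 = $440, leaving $920.
Energy Efficiency Rebate: $152,700 is at or below the $226,700 threshold, so the full $4,630 applies.
Total: $920 + $4,630 = $5,550.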